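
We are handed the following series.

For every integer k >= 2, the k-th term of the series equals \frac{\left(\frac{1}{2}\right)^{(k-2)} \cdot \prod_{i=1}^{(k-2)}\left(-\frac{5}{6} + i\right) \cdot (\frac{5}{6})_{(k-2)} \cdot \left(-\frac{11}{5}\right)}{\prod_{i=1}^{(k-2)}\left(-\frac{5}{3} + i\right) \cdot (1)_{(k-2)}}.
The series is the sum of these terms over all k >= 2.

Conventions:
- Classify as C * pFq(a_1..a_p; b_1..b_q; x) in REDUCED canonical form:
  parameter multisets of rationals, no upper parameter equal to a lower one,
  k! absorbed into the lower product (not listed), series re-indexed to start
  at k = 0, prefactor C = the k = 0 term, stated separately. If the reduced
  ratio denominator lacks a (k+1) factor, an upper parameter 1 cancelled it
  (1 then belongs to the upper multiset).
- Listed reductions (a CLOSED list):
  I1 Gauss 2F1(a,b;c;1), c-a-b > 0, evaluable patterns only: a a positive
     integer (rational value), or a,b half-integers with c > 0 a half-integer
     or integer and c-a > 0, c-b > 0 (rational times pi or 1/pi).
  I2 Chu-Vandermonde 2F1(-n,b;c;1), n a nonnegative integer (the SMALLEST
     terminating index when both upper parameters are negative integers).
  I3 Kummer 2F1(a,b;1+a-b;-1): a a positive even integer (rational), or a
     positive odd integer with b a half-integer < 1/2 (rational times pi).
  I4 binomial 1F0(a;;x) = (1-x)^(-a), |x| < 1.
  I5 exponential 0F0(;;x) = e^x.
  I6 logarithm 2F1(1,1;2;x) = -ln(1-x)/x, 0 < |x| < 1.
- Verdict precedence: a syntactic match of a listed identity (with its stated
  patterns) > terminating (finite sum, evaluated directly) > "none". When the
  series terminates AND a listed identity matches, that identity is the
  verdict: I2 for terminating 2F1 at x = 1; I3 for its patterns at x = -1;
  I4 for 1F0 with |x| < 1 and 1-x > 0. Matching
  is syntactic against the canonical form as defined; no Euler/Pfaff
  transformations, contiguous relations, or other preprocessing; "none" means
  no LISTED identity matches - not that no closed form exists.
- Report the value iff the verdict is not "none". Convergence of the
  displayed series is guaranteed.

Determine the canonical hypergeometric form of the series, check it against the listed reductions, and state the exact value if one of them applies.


At argument \frac{1}{2}: a 2F1 with upper {\frac{1}{6}, \frac{5}{6}}, lower {-\frac{2}{3}}, scaled by C = -\frac{11}{5}. Verdict: none - at argument \frac{1}{2} the multisets {\frac{1}{6}, \frac{5}{6}} ; {-\frac{2}{3}} match no listed identity.

Key observation: t_0 being -\frac{11}{5}, the lower running product (prefactor -11/5) is a rising factorial.
Adjacent-term ratio: r(k) = \frac{1}{2} * (k+\frac{1}{6}) (k+\frac{5}{6}) / [(k-\frac{2}{3}) (k+1)] - rational; roots negated = parameters, x = \frac{1}{2}, C = -\frac{11}{5}.


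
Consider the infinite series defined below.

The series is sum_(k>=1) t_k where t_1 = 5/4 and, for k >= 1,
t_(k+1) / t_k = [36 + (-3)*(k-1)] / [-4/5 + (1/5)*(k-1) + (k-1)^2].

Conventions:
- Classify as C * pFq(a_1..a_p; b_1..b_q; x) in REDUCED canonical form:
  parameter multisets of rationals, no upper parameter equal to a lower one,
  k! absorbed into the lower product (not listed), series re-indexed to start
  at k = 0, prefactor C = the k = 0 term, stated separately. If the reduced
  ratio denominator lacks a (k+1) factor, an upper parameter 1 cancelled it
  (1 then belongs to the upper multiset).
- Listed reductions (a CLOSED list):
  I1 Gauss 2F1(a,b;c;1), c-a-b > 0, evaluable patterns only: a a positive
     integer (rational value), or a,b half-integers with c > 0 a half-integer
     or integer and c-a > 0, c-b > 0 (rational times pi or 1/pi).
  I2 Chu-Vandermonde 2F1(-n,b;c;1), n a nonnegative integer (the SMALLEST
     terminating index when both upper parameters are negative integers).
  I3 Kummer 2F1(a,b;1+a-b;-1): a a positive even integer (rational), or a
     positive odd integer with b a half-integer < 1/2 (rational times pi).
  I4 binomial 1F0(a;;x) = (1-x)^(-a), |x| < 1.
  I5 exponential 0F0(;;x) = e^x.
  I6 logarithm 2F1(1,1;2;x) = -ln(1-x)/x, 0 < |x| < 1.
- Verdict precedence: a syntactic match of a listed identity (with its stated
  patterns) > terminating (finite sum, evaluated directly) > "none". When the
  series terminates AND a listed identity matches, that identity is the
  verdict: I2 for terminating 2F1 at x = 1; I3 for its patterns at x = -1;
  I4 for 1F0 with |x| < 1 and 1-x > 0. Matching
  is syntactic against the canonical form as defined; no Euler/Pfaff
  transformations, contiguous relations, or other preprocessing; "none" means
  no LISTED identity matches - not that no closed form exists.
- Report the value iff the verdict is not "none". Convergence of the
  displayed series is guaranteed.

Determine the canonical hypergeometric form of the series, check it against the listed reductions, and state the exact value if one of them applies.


The series (x = -3) is 1F1: upper {-12}, lower {-4/5}, prefactor 5/4. Verdict: terminating. (-12)_k vanishes past k = 12, leaving a 13-term sum, computed directly. Value: -16768707211734745/28497731584.

First insight: x = (-3) and factor the ratio over Q (C = 5/4, x = -3): negated roots = parameters.
Term ratio: r(k) = (-3) * (k-12) / [(k-4/5) (k+1)] - rational in k, leading ratio (-3); with t_0 = 5/4, classification follows.


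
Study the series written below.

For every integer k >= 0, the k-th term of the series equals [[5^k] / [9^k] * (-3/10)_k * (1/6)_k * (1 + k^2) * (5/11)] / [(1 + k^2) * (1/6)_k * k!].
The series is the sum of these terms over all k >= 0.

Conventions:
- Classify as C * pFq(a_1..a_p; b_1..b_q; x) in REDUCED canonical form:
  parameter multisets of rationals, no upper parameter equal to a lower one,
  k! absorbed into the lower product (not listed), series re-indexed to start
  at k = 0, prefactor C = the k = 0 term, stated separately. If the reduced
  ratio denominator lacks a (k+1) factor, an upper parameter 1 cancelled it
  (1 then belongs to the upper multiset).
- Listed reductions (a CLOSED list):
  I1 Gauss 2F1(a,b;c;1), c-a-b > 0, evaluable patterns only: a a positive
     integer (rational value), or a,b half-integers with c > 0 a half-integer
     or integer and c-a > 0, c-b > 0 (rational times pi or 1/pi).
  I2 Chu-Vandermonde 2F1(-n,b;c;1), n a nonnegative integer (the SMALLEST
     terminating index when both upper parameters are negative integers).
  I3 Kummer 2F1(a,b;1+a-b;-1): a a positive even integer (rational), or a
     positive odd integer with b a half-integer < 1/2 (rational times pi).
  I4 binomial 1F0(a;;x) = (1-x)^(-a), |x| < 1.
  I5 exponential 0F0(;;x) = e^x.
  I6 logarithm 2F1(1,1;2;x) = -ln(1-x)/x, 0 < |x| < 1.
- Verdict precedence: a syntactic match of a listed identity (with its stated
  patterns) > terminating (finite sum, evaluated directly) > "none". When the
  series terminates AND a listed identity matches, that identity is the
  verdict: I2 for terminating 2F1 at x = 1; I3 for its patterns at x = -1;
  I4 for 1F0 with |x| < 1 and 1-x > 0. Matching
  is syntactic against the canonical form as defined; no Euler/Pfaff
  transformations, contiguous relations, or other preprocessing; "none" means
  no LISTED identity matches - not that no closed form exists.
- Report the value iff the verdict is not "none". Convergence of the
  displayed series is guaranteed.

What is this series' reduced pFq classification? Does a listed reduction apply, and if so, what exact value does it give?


Key step: with t_0 = 5/11, the parameter 1/6 appears in both the upper and lower lists and cancels (alongside the other common factor).
Ratio: r(k) = (5/9) * (k-3/10) / [(k+1)] - rational in k, leading ratio (5/9); with t_0 = 5/11, classification follows.

This is 5/11 * 1F0(-3/10; -; 5/9) in reduced canonical form. Verdict: the binomial series (I4) applies (the 1F0 binomial series: exponent 3/10, x = 5/9). Hence: (5/11) * (4/9)^(3/10).


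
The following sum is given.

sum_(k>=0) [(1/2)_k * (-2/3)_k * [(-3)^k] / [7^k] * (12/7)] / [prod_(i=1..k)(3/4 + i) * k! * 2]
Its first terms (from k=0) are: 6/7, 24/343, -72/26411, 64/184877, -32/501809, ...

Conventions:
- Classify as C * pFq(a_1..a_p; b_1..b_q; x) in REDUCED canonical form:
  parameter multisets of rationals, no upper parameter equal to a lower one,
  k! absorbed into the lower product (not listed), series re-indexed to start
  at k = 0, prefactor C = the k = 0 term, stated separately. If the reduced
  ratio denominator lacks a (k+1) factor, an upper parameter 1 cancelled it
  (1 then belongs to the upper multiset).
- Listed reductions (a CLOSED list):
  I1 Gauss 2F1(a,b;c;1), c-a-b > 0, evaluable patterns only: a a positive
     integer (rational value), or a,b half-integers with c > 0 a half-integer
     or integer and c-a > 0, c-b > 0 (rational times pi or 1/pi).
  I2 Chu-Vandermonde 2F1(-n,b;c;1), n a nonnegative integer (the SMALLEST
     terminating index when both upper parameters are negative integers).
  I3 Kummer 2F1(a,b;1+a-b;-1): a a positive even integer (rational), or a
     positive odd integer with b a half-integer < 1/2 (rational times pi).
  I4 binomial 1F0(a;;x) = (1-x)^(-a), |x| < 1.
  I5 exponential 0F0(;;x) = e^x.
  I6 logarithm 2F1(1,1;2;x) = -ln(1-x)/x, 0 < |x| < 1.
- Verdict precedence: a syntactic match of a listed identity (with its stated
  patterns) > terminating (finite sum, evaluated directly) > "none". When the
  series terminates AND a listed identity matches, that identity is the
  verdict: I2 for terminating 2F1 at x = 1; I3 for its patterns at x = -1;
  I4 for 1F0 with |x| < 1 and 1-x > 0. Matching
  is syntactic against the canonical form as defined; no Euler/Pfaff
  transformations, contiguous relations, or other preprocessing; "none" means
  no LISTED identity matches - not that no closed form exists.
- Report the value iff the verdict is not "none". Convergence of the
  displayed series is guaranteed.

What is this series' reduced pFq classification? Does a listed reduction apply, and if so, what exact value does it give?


At argument -3/7: a 2F1 with upper {-2/3, 1/2}, lower {7/4}, scaled by C = 6/7. Verdict: none - at argument -3/7 the multisets {-2/3, 1/2} ; {7/4} match no listed identity.

Key step: from the first term 6/7: the two geometric factors (C = 6/7, x = -3/7) combine into one argument.
Adjacent-term ratio: r(k) = (-3/7) * (k-2/3) (k+1/2) / [(k+7/4) (k+1)] ; factor over Q: parameters, x = (-3/7), and C = 6/7.


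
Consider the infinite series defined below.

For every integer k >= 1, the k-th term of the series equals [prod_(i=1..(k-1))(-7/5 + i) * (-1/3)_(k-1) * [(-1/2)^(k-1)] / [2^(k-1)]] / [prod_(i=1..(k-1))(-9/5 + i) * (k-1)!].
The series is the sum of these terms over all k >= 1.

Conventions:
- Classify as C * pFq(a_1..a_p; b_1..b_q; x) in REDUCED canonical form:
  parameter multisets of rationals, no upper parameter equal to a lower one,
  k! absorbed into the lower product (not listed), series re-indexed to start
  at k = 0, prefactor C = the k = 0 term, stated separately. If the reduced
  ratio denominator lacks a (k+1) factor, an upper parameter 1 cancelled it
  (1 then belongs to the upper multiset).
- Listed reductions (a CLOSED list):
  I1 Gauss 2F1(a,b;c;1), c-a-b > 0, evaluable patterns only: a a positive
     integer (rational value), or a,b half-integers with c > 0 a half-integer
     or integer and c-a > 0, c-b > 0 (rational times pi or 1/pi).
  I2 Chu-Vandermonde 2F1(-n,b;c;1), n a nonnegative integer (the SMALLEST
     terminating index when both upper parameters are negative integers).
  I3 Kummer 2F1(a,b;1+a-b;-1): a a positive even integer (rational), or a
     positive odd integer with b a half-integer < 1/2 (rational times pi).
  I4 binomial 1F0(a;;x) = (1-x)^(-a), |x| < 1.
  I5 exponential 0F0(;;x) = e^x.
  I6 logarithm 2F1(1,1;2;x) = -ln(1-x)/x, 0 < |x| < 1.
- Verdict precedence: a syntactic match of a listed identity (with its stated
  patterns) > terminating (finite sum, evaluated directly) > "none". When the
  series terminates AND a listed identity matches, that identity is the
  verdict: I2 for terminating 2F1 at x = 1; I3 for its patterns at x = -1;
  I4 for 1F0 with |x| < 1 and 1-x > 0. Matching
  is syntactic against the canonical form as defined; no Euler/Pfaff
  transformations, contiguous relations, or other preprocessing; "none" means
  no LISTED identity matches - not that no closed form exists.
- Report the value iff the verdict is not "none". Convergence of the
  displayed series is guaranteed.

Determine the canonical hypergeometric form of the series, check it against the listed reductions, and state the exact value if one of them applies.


Reduced: x = -1/4, 2F1, upper = {-2/5, -1/3}, lower = {-4/5}, C = 1. Verdict: no listed reduction: x = -1/4 and upper {-2/5, -1/3} fail every I1-I6 pattern.

Structural cue: from the first term 1: the two k-th powers (C = 1, x = -1/4) combine into one argument.
Step ratio: r(k) = (-1/4) * (k-2/5) (k-1/3) / [(k-4/5) (k+1)] - rational; roots negated = parameters, x = (-1/4), C = 1.


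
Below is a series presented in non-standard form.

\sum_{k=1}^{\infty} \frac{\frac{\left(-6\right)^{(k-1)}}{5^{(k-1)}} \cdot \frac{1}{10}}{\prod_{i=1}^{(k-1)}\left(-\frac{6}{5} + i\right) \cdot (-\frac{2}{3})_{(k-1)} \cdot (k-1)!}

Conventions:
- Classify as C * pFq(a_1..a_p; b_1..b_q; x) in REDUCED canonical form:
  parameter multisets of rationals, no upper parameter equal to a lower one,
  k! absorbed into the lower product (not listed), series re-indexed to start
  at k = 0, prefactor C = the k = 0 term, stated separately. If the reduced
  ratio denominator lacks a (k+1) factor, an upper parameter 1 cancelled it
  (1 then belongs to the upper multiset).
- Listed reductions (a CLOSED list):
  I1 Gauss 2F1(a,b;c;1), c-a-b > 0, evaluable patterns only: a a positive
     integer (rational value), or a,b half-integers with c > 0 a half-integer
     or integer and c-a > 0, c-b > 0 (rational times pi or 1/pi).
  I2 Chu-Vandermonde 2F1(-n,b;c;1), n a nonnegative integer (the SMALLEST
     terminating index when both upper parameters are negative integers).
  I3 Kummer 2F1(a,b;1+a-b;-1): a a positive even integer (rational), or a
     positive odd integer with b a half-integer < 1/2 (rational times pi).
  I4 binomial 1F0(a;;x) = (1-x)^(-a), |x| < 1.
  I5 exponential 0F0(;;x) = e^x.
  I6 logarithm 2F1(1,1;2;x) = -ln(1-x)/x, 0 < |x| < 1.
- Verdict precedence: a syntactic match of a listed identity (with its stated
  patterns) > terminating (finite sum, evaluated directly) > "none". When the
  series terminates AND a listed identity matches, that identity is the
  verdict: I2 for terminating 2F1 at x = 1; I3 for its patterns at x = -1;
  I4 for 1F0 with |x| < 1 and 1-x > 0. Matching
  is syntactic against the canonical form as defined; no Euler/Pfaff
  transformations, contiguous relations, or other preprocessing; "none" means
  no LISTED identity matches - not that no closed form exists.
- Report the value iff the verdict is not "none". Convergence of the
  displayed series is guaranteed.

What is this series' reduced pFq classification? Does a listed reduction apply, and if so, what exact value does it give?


Canonical form: C = \frac{1}{10} times 0F2 with upper {-}, lower {-\frac{2}{3}, -\frac{1}{5}}, x = -\frac{6}{5}. Verdict: none. A 0F2 with upper {-} fits none of I1-I6 at x = -\frac{6}{5}; the sum runs forever.

First insight: x = -\frac{6}{5} and the lower running product (prefactor 1/10) is a rising factorial.
Term ratio: r(k) = -\frac{6}{5} * 1 / [(k-\frac{2}{3}) (k-\frac{1}{5}) (k+1)] ; factor over Q: parameters, x = -\frac{6}{5}, and C = \frac{1}{10}.


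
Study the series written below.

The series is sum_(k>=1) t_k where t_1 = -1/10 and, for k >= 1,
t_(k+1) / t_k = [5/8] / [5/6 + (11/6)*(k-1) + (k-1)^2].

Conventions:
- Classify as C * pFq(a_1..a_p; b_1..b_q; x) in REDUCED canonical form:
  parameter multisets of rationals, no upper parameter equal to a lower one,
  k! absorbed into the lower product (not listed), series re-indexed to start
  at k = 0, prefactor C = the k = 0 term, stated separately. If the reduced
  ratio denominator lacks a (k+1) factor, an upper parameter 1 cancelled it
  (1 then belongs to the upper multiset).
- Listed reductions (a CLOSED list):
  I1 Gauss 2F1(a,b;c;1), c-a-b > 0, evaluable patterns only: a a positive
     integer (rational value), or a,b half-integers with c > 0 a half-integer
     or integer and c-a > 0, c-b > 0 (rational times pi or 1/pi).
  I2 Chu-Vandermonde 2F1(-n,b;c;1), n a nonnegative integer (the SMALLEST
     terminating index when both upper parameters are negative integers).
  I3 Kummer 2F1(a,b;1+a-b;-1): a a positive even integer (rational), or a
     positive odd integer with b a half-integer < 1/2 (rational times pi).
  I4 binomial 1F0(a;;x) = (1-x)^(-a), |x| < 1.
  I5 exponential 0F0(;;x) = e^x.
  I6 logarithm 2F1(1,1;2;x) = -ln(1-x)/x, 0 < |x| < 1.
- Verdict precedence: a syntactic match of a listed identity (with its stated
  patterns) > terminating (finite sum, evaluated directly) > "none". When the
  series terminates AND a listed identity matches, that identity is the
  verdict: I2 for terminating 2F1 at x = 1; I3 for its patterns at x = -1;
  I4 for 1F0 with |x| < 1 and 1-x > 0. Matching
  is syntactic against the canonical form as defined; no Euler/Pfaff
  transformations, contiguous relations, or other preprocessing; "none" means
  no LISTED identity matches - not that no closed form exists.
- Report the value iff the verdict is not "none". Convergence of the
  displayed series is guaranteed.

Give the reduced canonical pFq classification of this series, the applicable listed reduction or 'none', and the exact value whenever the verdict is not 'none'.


Canonical form: C = -1/10 times 0F1 with upper {-}, lower {5/6}, x = 5/8. Verdict: none here - no I1-I6 shape fits x = 5/8 with lower {5/6}.

Key observation: with t_0 = -1/10, factor the ratio over Q (prefactor -1/10): negated roots = parameters.
Term ratio: r(k) = (5/8) * 1 / [(k+5/6) (k+1)] - poly over poly, x = (5/8) from leading terms; C = -1/10 at k = 0.


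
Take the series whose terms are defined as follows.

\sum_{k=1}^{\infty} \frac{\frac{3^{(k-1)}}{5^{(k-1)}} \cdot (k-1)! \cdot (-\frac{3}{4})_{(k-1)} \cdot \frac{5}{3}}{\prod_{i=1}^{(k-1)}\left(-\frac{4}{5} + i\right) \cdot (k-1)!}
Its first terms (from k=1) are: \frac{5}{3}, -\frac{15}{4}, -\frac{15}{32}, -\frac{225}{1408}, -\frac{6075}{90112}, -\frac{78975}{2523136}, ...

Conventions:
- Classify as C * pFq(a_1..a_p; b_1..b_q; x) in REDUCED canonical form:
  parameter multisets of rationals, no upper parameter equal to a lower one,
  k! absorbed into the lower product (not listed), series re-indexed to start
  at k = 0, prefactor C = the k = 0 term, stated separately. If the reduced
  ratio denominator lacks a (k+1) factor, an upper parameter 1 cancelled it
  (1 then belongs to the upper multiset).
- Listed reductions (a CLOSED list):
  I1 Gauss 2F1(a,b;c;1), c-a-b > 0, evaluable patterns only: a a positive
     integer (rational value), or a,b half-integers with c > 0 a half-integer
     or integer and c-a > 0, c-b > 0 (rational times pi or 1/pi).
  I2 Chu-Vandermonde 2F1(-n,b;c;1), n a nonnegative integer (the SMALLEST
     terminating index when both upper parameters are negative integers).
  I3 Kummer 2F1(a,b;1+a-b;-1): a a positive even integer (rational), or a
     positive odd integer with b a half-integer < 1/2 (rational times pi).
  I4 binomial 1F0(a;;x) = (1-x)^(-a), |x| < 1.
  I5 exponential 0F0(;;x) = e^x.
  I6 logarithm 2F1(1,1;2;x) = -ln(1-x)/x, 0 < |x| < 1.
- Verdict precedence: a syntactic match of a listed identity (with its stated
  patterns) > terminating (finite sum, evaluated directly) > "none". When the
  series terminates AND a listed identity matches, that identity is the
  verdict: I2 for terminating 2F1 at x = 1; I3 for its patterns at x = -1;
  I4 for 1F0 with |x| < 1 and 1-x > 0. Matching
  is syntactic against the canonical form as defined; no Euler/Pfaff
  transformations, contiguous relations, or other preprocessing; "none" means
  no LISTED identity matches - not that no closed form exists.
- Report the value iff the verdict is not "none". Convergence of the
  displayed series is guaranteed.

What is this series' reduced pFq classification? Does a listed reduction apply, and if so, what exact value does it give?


This is \frac{5}{3} * 2F1(-\frac{3}{4}, 1; \frac{1}{5}; \frac{3}{5}) in reduced canonical form. Verdict: none here - no I1-I6 shape fits x = \frac{3}{5} with lower {\frac{1}{5}}.

First insight: t_0 being \frac{5}{3}, the factorial ratio (C = 5/3) (k+a-1)!/(a-1)! is a rising factorial (a)_k.
Adjacent-term ratio: r(k) = \frac{3}{5} * (k-\frac{3}{4}) (k+1) / [(k+\frac{1}{5}) (k+1)] - poly over poly, x = \frac{3}{5} from leading terms; C = \frac{5}{3} at k = 0.


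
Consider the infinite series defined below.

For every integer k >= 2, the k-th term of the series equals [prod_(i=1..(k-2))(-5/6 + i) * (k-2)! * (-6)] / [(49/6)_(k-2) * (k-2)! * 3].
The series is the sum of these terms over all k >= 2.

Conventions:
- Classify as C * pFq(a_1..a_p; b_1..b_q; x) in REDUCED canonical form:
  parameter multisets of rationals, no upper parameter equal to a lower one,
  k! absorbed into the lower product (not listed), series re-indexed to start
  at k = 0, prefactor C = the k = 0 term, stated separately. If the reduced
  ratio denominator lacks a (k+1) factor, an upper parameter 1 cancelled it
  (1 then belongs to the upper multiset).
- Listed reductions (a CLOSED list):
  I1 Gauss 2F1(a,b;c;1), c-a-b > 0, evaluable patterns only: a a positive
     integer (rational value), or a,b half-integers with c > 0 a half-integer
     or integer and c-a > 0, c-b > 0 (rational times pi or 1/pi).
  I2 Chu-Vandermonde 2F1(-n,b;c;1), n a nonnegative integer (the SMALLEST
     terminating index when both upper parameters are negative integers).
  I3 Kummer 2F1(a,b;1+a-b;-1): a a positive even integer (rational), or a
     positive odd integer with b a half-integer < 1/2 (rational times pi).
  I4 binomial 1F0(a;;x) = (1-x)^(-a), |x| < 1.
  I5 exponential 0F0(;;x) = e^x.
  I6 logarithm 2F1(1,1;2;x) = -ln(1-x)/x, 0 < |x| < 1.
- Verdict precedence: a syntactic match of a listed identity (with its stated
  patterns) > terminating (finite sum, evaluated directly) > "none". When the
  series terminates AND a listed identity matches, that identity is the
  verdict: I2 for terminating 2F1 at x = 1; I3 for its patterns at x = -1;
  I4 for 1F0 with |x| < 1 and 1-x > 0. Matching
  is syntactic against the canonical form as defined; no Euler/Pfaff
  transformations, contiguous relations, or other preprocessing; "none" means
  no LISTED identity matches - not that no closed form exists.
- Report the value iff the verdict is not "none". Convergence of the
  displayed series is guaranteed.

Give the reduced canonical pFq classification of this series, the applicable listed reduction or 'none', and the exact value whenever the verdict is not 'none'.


Key step: t_0 being -2, the running product (C = -2) telescopes to a rising factorial.
Adjacent-term ratio: r(k) = 1 * (k+1/6) (k+1) / [(k+49/6) (k+1)] - rational in k, leading ratio 1; with t_0 = -2, classification follows.

Classification (C = -2): 2F1 with upper {1/6, 1}, lower {49/6}, argument x = 1. Verdict: the Gauss summation I1 matches (x = 1: the Gamma ratio telescopes since c-a-b = 7 > 0 and a = 1 in Z>0). Exact value: -43/21.


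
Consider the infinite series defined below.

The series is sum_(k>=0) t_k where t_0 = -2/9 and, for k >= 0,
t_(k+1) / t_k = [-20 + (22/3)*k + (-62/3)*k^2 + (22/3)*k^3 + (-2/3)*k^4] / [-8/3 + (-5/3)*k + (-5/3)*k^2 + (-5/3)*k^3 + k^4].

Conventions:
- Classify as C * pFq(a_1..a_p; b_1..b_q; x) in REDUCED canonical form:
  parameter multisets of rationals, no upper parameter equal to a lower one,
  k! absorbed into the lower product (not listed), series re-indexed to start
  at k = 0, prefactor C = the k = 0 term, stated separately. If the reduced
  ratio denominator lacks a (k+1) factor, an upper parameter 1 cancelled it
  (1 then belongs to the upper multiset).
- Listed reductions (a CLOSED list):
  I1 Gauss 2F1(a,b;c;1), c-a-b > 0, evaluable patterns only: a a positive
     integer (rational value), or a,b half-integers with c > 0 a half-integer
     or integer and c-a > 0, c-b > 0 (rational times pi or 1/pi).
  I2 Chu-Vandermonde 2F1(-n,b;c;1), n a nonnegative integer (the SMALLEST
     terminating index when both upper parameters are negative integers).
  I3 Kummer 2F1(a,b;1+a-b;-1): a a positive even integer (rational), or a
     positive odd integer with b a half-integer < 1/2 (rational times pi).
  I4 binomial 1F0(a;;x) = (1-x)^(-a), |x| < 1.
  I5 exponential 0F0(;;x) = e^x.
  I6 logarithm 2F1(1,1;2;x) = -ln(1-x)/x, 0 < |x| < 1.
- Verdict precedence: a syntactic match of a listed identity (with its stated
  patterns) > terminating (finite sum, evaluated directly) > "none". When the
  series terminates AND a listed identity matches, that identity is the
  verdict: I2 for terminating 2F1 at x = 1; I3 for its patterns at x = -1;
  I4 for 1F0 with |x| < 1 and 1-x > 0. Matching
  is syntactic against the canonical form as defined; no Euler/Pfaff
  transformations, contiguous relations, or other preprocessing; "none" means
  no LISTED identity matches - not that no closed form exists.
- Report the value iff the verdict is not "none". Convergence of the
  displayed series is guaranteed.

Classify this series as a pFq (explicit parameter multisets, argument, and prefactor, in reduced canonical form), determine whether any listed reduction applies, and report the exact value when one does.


First insight: from the first term -2/9: the ratio is unreduced: k^2 + 1 divides both sides (C = -2/9).
Ratio: r(k) = (-2/3) * (k-6) (k-5) / [(k-8/3) (k+1)] - rational; roots negated = parameters, x = (-2/3), C = -2/9.

Reduced: x = -2/3, 2F1, upper = {-6, -5}, lower = {-8/3}, C = -2/9. Verdict: terminating (-5 upstairs). 6 nonzero terms in all; added directly. Its exact value is 259/9.


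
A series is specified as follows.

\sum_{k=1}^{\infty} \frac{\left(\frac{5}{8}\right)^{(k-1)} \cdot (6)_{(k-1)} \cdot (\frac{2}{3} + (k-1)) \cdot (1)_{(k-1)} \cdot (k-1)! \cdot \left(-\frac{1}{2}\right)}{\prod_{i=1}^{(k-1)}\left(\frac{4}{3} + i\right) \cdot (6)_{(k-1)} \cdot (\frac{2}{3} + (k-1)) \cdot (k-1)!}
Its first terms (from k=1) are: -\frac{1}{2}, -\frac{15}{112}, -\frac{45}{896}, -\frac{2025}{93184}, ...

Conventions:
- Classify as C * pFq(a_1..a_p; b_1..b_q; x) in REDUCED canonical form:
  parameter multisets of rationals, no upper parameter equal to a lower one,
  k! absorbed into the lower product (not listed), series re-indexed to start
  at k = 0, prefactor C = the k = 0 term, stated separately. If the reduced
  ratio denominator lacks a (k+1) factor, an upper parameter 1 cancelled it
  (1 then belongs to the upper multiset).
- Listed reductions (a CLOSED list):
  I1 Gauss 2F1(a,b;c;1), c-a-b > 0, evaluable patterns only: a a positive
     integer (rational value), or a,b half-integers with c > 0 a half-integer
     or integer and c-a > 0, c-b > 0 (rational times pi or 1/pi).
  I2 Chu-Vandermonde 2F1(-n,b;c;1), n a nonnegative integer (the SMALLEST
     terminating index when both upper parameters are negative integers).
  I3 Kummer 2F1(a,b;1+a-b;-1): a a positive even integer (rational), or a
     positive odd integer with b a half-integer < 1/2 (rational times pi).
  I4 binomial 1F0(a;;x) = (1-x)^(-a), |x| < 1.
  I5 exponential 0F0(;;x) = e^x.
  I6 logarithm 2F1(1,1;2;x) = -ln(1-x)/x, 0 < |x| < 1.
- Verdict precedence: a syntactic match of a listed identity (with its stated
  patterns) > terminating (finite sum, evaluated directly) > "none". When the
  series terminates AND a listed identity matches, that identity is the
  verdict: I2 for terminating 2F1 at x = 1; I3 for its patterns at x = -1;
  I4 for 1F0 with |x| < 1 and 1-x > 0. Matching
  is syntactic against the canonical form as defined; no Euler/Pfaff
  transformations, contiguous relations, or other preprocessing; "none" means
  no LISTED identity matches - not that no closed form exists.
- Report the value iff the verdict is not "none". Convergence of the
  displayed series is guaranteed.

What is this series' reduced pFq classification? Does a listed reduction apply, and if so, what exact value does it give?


At argument \frac{5}{8}: a 2F1 with upper {1, 1}, lower {\frac{7}{3}}, scaled by C = -\frac{1}{2}. Verdict: none - at argument \frac{5}{8} the multisets {1, 1} ; {\frac{7}{3}} match no listed identity.

First insight: t_0 = -\frac{1}{2} here, and the parameter 6 appears in both the upper and lower lists and cancels (alongside the other common factor).
Consecutive-term ratio: r(k) = \frac{5}{8} * (k+1) (k+1) / [(k+\frac{7}{3}) (k+1)] ; factor over Q: parameters, x = \frac{5}{8}, and C = -\frac{1}{2}.


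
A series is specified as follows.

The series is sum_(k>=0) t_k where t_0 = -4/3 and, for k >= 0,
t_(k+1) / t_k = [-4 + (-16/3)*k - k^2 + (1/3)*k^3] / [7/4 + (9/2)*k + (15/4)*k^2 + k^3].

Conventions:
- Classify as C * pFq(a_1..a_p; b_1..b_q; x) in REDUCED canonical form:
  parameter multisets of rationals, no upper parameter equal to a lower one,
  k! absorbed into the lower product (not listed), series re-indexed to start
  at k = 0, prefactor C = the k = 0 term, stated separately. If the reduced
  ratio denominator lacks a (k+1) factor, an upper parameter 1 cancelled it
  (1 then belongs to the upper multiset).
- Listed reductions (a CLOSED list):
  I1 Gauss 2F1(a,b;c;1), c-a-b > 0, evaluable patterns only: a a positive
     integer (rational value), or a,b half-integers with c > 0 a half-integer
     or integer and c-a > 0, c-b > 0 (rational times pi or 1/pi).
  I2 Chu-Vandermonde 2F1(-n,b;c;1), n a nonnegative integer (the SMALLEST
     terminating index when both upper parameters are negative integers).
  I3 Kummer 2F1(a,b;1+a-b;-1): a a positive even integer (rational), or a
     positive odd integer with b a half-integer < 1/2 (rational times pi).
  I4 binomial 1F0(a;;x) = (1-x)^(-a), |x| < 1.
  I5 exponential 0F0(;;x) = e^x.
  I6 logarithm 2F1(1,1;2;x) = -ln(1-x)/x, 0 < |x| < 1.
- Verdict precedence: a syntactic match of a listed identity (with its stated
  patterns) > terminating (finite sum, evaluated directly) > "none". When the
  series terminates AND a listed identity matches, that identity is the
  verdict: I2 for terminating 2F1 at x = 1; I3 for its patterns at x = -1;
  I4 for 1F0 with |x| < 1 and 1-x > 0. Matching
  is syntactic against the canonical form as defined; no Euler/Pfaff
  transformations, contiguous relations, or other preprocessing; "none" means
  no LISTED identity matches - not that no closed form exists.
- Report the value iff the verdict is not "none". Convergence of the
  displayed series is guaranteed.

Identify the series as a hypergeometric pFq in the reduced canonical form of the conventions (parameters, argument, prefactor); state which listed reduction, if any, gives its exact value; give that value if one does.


The series (x = 1/3) is 2F1: upper {-6, 2}, lower {7/4}, prefactor -4/3. Verdict: terminating - no listed pattern fits, but -6 in the upper list cuts the series at k = 6; direct evaluation. Its exact value is -28579588/662313267.

Key observation: from the first term -4/3: the parameter 1 appears in both the upper and lower lists and cancels.
Adjacent-term ratio: r(k) = (1/3) * (k-6) (k+2) / [(k+7/4) (k+1)] - rational in k, leading ratio (1/3); with t_0 = -4/3, classification follows.


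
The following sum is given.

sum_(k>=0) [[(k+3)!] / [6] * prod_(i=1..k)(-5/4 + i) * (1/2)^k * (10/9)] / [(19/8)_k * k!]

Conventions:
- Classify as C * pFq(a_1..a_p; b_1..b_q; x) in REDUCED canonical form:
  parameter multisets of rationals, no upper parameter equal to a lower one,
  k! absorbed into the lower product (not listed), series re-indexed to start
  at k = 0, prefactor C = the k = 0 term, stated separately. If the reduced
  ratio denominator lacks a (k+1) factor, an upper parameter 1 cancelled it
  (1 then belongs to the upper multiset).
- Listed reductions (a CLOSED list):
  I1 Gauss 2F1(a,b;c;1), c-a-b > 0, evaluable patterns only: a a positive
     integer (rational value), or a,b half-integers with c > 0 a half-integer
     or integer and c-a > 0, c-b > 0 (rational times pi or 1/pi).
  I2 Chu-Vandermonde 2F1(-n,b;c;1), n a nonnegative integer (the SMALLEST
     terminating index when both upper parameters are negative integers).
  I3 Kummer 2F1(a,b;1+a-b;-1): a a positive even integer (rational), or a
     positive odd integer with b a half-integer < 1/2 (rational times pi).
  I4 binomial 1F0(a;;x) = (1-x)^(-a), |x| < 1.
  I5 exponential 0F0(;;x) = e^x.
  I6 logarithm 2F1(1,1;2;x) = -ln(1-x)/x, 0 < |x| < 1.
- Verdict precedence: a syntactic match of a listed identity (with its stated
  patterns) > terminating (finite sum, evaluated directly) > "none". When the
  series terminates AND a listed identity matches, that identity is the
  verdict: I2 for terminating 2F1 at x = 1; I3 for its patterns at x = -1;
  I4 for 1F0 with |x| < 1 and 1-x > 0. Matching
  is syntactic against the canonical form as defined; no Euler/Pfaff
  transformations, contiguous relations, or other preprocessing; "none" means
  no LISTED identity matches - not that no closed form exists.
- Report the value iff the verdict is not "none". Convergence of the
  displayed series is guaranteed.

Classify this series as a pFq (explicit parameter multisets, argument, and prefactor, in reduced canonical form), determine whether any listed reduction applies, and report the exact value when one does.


Canonical form: C = 10/9 times 2F1 with upper {-1/4, 4}, lower {19/8}, x = 1/2. Verdict: none. A 2F1 with upper {-1/4, 4} fits none of I1-I6 at x = 1/2; the sum runs forever.

Key observation: t_0 = 10/9 here, and the running product (C = 10/9) telescopes to a rising factorial.
Consecutive-term ratio: r(k) = (1/2) * (k-1/4) (k+4) / [(k+19/8) (k+1)] ; factor over Q: parameters, x = (1/2), and C = 10/9.


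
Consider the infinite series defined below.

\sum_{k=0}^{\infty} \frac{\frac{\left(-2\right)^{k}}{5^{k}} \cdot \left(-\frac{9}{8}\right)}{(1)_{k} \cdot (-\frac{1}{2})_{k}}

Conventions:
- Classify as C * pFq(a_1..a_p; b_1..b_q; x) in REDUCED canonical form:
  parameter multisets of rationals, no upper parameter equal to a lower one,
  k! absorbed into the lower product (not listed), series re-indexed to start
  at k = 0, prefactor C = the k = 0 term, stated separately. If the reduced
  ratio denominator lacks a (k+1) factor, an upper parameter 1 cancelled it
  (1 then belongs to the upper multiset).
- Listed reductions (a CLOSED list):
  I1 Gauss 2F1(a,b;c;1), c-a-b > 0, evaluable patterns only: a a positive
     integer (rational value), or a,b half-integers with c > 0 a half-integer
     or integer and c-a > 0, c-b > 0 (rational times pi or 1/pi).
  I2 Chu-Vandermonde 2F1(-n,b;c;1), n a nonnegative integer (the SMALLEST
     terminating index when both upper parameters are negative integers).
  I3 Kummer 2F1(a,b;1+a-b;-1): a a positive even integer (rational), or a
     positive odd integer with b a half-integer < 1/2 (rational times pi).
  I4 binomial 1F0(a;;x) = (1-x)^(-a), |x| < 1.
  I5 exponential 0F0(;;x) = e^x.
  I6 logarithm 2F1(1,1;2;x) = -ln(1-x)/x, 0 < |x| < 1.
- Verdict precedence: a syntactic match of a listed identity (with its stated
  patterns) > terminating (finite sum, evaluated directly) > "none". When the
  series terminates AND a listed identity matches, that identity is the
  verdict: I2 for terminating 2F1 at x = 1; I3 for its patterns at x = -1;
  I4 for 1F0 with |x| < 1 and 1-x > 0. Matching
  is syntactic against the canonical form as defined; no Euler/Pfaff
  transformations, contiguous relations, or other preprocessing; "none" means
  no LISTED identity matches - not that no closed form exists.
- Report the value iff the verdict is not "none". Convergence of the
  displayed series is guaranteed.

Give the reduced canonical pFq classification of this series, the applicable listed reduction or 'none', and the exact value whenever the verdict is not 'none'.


Reduced: x = -\frac{2}{5}, 0F1, upper = {-}, lower = {-\frac{1}{2}}, C = -\frac{9}{8}. Verdict: none. No listed pattern accepts 0F1(-; -\frac{1}{2}; -\frac{2}{5}).

First insight: with t_0 = -\frac{9}{8}, the two geometric factors (prefactor -9/8) combine into one argument.
Consecutive-term ratio: r(k) = -\frac{2}{5} * 1 / [(k-\frac{1}{2}) (k+1)] - rational in k. x = -\frac{2}{5}; t_0 = -\frac{9}{8}; negate the roots.


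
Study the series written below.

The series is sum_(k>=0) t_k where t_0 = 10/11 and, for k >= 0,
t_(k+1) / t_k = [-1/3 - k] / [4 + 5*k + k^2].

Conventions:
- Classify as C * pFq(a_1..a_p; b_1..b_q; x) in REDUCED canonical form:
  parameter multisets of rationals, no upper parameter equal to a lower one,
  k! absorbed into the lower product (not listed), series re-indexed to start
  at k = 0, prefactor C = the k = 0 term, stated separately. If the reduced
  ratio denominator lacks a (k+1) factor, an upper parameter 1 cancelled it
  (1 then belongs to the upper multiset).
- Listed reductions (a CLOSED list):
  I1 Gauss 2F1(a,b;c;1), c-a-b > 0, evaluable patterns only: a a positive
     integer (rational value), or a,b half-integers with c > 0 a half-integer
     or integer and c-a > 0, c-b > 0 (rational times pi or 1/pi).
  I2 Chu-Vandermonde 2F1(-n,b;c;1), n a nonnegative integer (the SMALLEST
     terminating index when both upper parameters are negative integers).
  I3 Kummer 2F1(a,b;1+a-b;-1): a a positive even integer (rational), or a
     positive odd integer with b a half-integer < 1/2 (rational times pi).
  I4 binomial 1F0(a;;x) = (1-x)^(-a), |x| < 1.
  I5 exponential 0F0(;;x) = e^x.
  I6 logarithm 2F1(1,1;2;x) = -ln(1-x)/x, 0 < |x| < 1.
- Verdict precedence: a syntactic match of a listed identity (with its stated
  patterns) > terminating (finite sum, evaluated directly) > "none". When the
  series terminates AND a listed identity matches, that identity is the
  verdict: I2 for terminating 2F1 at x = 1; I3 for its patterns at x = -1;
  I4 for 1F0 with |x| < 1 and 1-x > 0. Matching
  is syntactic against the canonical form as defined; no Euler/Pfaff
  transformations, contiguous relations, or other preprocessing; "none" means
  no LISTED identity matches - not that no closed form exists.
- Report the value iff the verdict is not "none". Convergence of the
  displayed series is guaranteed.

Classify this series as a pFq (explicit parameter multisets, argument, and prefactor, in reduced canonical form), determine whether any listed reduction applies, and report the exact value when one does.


This is 10/11 * 1F1(1/3; 4; -1) in reduced canonical form. Verdict: no listed reduction: x = -1 and upper {1/3} fail every I1-I6 pattern.

The tell: x = (-1) and roots of the ratio polynomials (C = 10/11) are the negated parameters.
Step ratio: r(k) = (-1) * (k+1/3) / [(k+4) (k+1)] - rational in k, leading ratio (-1); with t_0 = 10/11, classification follows.


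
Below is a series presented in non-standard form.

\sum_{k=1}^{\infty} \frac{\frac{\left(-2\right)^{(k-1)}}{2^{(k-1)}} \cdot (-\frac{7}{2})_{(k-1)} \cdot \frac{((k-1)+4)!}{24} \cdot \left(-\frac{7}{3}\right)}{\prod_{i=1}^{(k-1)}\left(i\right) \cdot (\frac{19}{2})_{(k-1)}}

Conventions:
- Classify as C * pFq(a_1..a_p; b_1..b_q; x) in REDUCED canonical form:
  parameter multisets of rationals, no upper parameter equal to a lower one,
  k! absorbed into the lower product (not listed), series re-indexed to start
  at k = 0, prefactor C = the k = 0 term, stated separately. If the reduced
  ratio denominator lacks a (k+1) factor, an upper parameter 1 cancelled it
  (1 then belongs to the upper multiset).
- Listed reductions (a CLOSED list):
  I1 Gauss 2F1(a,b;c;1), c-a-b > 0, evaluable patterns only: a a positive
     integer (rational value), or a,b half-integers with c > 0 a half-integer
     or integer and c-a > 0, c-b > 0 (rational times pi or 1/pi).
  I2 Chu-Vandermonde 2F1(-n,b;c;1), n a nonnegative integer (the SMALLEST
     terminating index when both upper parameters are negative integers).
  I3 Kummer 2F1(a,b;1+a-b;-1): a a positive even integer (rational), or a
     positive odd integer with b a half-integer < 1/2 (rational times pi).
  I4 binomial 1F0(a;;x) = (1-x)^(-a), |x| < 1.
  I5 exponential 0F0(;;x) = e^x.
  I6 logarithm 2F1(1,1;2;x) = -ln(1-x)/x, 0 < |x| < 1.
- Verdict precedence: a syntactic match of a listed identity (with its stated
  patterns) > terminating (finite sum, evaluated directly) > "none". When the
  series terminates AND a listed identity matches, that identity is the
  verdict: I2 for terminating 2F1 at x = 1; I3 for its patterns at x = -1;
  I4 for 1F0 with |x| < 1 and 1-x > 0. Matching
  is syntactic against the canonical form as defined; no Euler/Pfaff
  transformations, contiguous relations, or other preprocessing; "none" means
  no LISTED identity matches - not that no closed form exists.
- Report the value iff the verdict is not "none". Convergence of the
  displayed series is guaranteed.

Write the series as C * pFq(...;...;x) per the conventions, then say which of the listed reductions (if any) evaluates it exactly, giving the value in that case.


At argument -1: a 2F1 with upper {-\frac{7}{2}, 5}, lower {\frac{19}{2}}, scaled by C = -\frac{7}{3}. Verdict at x = -1: Kummer's theorem (I3) matches (x = -1; c = \frac{19}{2} equals 1+a-b for upper {-\frac{7}{2}, 5}: listed pattern). Hence: \left(-\frac{1786785}{524288}\right) \cdot \pi.

Key step: x = -1 and the factorial ratio (C = -7/3, x = -1) (k+a-1)!/(a-1)! is a rising factorial (a)_k.
Adjacent-term ratio: r(k) = -1 * (k-\frac{7}{2}) (k+5) / [(k+\frac{19}{2}) (k+1)] - poly over poly, x = -1 from leading terms; C = -\frac{7}{3} at k = 0.
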